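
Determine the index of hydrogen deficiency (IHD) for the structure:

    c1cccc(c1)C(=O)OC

Molecular formula from the SMILES: C8H8O2.
DoU = (2C + 2 + N − H − X)/2 = (2·8 + 2 + 0 − 8 − 0)/2 = 10/2 = 5.
(Structurally: 1 ring(s) + 4 π bond(s) = 5.)

5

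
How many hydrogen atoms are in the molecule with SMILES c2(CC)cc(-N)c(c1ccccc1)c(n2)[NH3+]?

Hydrogens are implicit in SMILES; fill each atom to its normal valence:
  6 × C (aromatic): 1 H each → 6
  5 × C (aromatic): no H
  1 × C: 3 H
  1 × C: 2 H
  1 × N (charge +1): 3 H
  1 × N: 2 H
  1 × N (aromatic): no H
  Total hydrogens = 16.

16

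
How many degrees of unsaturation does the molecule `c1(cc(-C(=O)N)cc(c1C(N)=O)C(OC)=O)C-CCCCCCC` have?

Molecular formula from the SMILES: C18H26N2O4.
DoU = (2C + 2 + N − H − X)/2 = (2·18 + 2 + 2 − 26 − 0)/2 = 14/2 = 7.
(Structurally: 1 ring(s) + 6 π bond(s) = 7.)

7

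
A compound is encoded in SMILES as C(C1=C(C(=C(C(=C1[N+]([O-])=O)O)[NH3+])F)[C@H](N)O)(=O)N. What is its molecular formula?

C8H10FN4O5+

Heavy atoms from the SMILES: 8 C, 1 F, 4 N, 5 O.
Implicit hydrogens by atom environment:
  6 × C (aromatic): no H
  2 × N: 2 H each → 4
  2 × O: 1 H each → 2
  2 × O: no H
  1 × C: 1 H
  1 × C: no H
  1 × F: no H
  1 × N (charge +1): 3 H
  1 × N (charge +1): no H
  1 × O (charge -1): no H
  Total hydrogens = 10.
Net charge +1.
Molecular formula: C8H10FN4O5+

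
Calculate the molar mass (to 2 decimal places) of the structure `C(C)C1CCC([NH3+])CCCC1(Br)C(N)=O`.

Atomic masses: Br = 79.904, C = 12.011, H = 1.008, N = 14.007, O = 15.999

278.21

Molecular formula: C11H22BrN2O+.
M = 1×79.904 + 11×12.011 + 22×1.008 + 2×14.007 + 1×15.999 = 278.21 g/mol.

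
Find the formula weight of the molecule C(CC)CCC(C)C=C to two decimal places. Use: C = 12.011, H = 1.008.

Molecular formula: C9H18.
M = 9×12.011 + 18×1.008 = 126.24 g/mol.

126.24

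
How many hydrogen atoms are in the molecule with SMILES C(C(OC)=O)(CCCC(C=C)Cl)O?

15

Hydrogens are implicit in SMILES; fill each atom to its normal valence:
  4 × C: 2 H each → 8
  3 × C: 1 H each → 3
  2 × O: no H
  1 × C: 3 H
  1 × C: no H
  1 × Cl: no H
  1 × O: 1 H
  Total hydrogens = 15.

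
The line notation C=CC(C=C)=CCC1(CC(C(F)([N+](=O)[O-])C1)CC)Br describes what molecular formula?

Heavy atoms from the SMILES: 1 Br, 14 C, 1 F, 1 N, 2 O.
Implicit hydrogens by atom environment:
  6 × C: 2 H each → 12
  4 × C: 1 H each → 4
  3 × C: no H
  1 × Br: no H
  1 × C: 3 H
  1 × F: no H
  1 × N (charge +1): no H
  1 × O: no H
  1 × O (charge -1): no H
  Total hydrogens = 19.
Molecular formula: C14H19BrFNO2

C14H19BrFNO2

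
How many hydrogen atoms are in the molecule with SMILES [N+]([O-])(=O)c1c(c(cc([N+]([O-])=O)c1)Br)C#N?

2

Hydrogens are implicit in SMILES; fill each atom to its normal valence:
  4 × C (aromatic): no H
  2 × C (aromatic): 1 H each → 2
  2 × N (charge +1): no H
  2 × O: no H
  2 × O (charge -1): no H
  1 × Br: no H
  1 × C: no H
  1 × N: no H
  Total hydrogens = 2.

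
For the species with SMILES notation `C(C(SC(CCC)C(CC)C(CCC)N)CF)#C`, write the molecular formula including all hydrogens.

Heavy atoms from the SMILES: 15 C, 1 F, 1 N, 1 S.
Implicit hydrogens by atom environment:
  6 × C: 2 H each → 12
  5 × C: 1 H each → 5
  3 × C: 3 H each → 9
  1 × C: no H
  1 × F: no H
  1 × N: 2 H
  1 × S: no H
  Total hydrogens = 28.
Molecular formula: C15H28FNS

C15H28FNS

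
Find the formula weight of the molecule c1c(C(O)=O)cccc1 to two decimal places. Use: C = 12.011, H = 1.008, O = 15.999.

Molecular formula: C7H6O2.
M = 7×12.011 + 6×1.008 + 2×15.999 = 122.12 g/mol.

122.12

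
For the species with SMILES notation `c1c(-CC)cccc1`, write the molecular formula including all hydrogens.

Heavy atoms from the SMILES: 8 C.
Implicit hydrogens by atom environment:
  5 × C (aromatic): 1 H each → 5
  1 × C: 3 H
  1 × C: 2 H
  1 × C (aromatic): no H
  Total hydrogens = 10.
Molecular formula: C8H10

C8H10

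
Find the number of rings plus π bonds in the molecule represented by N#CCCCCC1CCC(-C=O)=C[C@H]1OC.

5

Molecular formula from the SMILES: C13H19NO2.
DoU = (2C + 2 + N − H − X)/2 = (2·13 + 2 + 1 − 19 − 0)/2 = 10/2 = 5.
(Structurally: 1 ring(s) + 4 π bond(s) = 5.)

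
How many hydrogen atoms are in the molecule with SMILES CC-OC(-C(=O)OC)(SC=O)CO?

12

Hydrogens are implicit in SMILES; fill each atom to its normal valence:
  4 × O: no H
  2 × C: 3 H each → 6
  2 × C: 2 H each → 4
  2 × C: no H
  1 × C: 1 H
  1 × O: 1 H
  1 × S: no H
  Total hydrogens = 12.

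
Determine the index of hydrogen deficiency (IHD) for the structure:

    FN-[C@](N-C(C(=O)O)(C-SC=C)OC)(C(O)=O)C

Molecular formula from the SMILES: C9H15FN2O5S.
DoU = (2C + 2 + N − H − X)/2 = (2·9 + 2 + 2 − 15 − 1)/2 = 6/2 = 3.
(Structurally: 0 ring(s) + 3 π bond(s) = 3.)

3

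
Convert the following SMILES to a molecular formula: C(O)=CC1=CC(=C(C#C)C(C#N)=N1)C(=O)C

Heavy atoms from the SMILES: 12 C, 2 N, 2 O.
Implicit hydrogens by atom environment:
  4 × C (aromatic): no H
  3 × C: 1 H each → 3
  3 × C: no H
  1 × C: 3 H
  1 × C (aromatic): 1 H
  1 × N (aromatic): no H
  1 × N: no H
  1 × O: 1 H
  1 × O: no H
  Total hydrogens = 8.
Molecular formula: C12H8N2O2

C12H8N2O2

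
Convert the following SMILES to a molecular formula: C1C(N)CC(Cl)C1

Heavy atoms from the SMILES: 5 C, 1 Cl, 1 N.
Implicit hydrogens by atom environment:
  3 × C: 2 H each → 6
  2 × C: 1 H each → 2
  1 × Cl: no H
  1 × N: 2 H
  Total hydrogens = 10.
Molecular formula: C5H10ClN

C5H10ClN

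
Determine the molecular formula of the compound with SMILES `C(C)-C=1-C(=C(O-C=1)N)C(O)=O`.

Heavy atoms from the SMILES: 7 C, 1 N, 3 O.
Implicit hydrogens by atom environment:
  3 × C (aromatic): no H
  1 × C: 3 H
  1 × C: 2 H
  1 × C (aromatic): 1 H
  1 × C: no H
  1 × N: 2 H
  1 × O: 1 H
  1 × O (aromatic): no H
  1 × O: no H
  Total hydrogens = 9.
Molecular formula: C7H9NO3

C7H9NO3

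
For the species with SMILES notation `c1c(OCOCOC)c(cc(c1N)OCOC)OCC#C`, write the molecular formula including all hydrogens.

C14H19NO6

Heavy atoms from the SMILES: 14 C, 1 N, 6 O.
Implicit hydrogens by atom environment:
  6 × O: no H
  4 × C: 2 H each → 8
  4 × C (aromatic): no H
  2 × C: 3 H each → 6
  2 × C (aromatic): 1 H each → 2
  1 × C: 1 H
  1 × C: no H
  1 × N: 2 H
  Total hydrogens = 19.
Molecular formula: C14H19NO6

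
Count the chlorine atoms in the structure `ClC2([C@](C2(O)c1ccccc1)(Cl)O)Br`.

2

The symbol for chlorine appears 2 times in the SMILES.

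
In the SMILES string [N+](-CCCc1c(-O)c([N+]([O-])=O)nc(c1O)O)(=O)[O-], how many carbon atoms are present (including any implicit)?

The symbol for carbon appears 8 times in the SMILES. Lowercase c denotes aromatic carbon and counts toward C.

8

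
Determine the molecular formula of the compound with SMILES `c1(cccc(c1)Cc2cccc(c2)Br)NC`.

Heavy atoms from the SMILES: 1 Br, 14 C, 1 N.
Implicit hydrogens by atom environment:
  8 × C (aromatic): 1 H each → 8
  4 × C (aromatic): no H
  1 × Br: no H
  1 × C: 3 H
  1 × C: 2 H
  1 × N: 1 H
  Total hydrogens = 14.
Molecular formula: C14H14BrN

C14H14BrN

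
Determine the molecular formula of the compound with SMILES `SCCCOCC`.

Heavy atoms from the SMILES: 5 C, 1 O, 1 S.
Implicit hydrogens by atom environment:
  4 × C: 2 H each → 8
  1 × C: 3 H
  1 × O: no H
  1 × S: 1 H
  Total hydrogens = 12.
Molecular formula: C5H12OS

C5H12OS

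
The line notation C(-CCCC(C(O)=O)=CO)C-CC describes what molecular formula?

Heavy atoms from the SMILES: 10 C, 3 O.
Implicit hydrogens by atom environment:
  6 × C: 2 H each → 12
  2 × C: no H
  2 × O: 1 H each → 2
  1 × C: 3 H
  1 × C: 1 H
  1 × O: no H
  Total hydrogens = 18.
Molecular formula: C10H18O3

C10H18O3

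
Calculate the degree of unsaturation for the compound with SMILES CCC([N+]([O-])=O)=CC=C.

3

Molecular formula from the SMILES: C6H9NO2.
DoU = (2C + 2 + N − H − X)/2 = (2·6 + 2 + 1 − 9 − 0)/2 = 6/2 = 3.
(Structurally: 0 ring(s) + 3 π bond(s) = 3.)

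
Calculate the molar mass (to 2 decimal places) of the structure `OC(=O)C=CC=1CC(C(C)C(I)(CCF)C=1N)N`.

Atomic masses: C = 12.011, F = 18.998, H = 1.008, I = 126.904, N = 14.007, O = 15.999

368.19

Molecular formula: C12H18FIN2O2.
M = 12×12.011 + 1×18.998 + 18×1.008 + 1×126.904 + 2×14.007 + 2×15.999 = 368.19 g/mol.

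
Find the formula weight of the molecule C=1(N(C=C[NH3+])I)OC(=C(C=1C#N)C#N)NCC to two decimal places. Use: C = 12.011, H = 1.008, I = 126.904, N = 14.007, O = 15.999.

344.14

Molecular formula: C10H11IN5O+.
M = 10×12.011 + 11×1.008 + 1×126.904 + 5×14.007 + 1×15.999 = 344.14 g/mol.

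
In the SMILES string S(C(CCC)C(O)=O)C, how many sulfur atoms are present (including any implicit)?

1

The symbol for sulfur appears 1 time in the SMILES.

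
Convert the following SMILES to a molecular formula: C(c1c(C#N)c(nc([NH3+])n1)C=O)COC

Heavy atoms from the SMILES: 9 C, 4 N, 2 O.
Implicit hydrogens by atom environment:
  4 × C (aromatic): no H
  2 × C: 2 H each → 4
  2 × N (aromatic): no H
  2 × O: no H
  1 × C: 3 H
  1 × C: 1 H
  1 × C: no H
  1 × N (charge +1): 3 H
  1 × N: no H
  Total hydrogens = 11.
Net charge +1.
Molecular formula: C9H11N4O2+

C9H11N4O2+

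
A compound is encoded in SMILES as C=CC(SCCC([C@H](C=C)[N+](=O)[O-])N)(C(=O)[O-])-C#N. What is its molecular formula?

C11H14N3O4S-

Heavy atoms from the SMILES: 11 C, 3 N, 4 O, 1 S.
Implicit hydrogens by atom environment:
  4 × C: 2 H each → 8
  4 × C: 1 H each → 4
  3 × C: no H
  2 × O: no H
  2 × O (charge -1): no H
  1 × N: 2 H
  1 × N (charge +1): no H
  1 × N: no H
  1 × S: no H
  Total hydrogens = 14.
Net charge -1.
Molecular formula: C11H14N3O4S-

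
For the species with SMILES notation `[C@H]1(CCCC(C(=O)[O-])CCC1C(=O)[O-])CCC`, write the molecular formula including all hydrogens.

Heavy atoms from the SMILES: 13 C, 4 O.
Implicit hydrogens by atom environment:
  7 × C: 2 H each → 14
  3 × C: 1 H each → 3
  2 × C: no H
  2 × O: no H
  2 × O (charge -1): no H
  1 × C: 3 H
  Total hydrogens = 20.
Net charge -2.
Molecular formula: [C13H20O4]2-

[C13H20O4]2-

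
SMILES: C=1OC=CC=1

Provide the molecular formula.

C4H4O

Heavy atoms from the SMILES: 4 C, 1 O.
Implicit hydrogens by atom environment:
  4 × C (aromatic): 1 H each → 4
  1 × O (aromatic): no H
  Total hydrogens = 4.
Molecular formula: C4H4O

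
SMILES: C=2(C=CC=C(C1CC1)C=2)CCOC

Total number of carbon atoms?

12

The symbol for carbon appears 12 times in the SMILES.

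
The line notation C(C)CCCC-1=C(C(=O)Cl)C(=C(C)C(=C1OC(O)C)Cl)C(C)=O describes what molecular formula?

C17H22Cl2O4

Heavy atoms from the SMILES: 17 C, 2 Cl, 4 O.
Implicit hydrogens by atom environment:
  6 × C (aromatic): no H
  4 × C: 3 H each → 12
  4 × C: 2 H each → 8
  3 × O: no H
  2 × C: no H
  2 × Cl: no H
  1 × C: 1 H
  1 × O: 1 H
  Total hydrogens = 22.
Molecular formula: C17H22Cl2O4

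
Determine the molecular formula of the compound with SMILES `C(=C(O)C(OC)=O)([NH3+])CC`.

Heavy atoms from the SMILES: 6 C, 1 N, 3 O.
Implicit hydrogens by atom environment:
  3 × C: no H
  2 × C: 3 H each → 6
  2 × O: no H
  1 × C: 2 H
  1 × N (charge +1): 3 H
  1 × O: 1 H
  Total hydrogens = 12.
Net charge +1.
Molecular formula: C6H12NO3+

C6H12NO3+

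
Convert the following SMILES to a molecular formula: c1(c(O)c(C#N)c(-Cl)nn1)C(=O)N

C6H3ClN4O2

Heavy atoms from the SMILES: 6 C, 1 Cl, 4 N, 2 O.
Implicit hydrogens by atom environment:
  4 × C (aromatic): no H
  2 × C: no H
  2 × N (aromatic): no H
  1 × Cl: no H
  1 × N: 2 H
  1 × N: no H
  1 × O: 1 H
  1 × O: no H
  Total hydrogens = 3.
Molecular formula: C6H3ClN4O2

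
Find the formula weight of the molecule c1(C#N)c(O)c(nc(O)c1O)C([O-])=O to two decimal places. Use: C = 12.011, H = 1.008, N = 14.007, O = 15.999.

Molecular formula: C7H3N2O5-.
M = 7×12.011 + 3×1.008 + 2×14.007 + 5×15.999 = 195.11 g/mol.

195.11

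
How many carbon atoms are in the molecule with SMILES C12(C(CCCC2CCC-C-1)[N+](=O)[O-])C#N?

11

The symbol for carbon appears 11 times in the SMILES.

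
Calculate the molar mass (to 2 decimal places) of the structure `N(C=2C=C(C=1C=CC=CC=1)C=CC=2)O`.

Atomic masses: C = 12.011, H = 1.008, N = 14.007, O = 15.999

Molecular formula: C12H11NO.
M = 12×12.011 + 11×1.008 + 1×14.007 + 1×15.999 = 185.23 g/mol.

185.23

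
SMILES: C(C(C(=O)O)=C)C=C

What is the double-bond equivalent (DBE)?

Molecular formula from the SMILES: C6H8O2.
DoU = (2C + 2 + N − H − X)/2 = (2·6 + 2 + 0 − 8 − 0)/2 = 6/2 = 3.
(Structurally: 0 ring(s) + 3 π bond(s) = 3.)

3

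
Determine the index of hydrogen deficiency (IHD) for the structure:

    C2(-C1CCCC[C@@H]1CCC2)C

2

Molecular formula from the SMILES: C11H20.
DoU = (2C + 2 + N − H − X)/2 = (2·11 + 2 + 0 − 20 − 0)/2 = 4/2 = 2.
(Structurally: 2 ring(s) + 0 π bond(s) = 2.)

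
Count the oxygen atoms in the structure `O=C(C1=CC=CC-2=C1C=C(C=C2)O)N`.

2

The symbol for oxygen appears 2 times in the SMILES.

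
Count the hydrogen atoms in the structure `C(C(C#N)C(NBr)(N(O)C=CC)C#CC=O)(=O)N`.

11

Hydrogens are implicit in SMILES; fill each atom to its normal valence:
  5 × C: no H
  4 × C: 1 H each → 4
  2 × N: no H
  2 × O: no H
  1 × Br: no H
  1 × C: 3 H
  1 × N: 2 H
  1 × N: 1 H
  1 × O: 1 H
  Total hydrogens = 11.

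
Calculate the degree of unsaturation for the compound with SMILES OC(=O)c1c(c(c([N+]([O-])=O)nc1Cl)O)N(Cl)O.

Molecular formula from the SMILES: C6H3Cl2N3O6.
DoU = (2C + 2 + N − H − X)/2 = (2·6 + 2 + 3 − 3 − 2)/2 = 12/2 = 6.
(Structurally: 1 ring(s) + 5 π bond(s) = 6.)

6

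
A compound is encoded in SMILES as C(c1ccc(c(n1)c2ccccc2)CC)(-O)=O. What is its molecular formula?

Heavy atoms from the SMILES: 14 C, 1 N, 2 O.
Implicit hydrogens by atom environment:
  7 × C (aromatic): 1 H each → 7
  4 × C (aromatic): no H
  1 × C: 3 H
  1 × C: 2 H
  1 × C: no H
  1 × N (aromatic): no H
  1 × O: 1 H
  1 × O: no H
  Total hydrogens = 13.
Molecular formula: C14H13NO2

C14H13NO2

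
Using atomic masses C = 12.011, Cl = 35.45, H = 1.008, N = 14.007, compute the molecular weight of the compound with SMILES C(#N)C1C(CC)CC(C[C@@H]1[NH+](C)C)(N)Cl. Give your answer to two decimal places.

230.76

Molecular formula: C11H21ClN3+.
M = 11×12.011 + 1×35.45 + 21×1.008 + 3×14.007 = 230.76 g/mol.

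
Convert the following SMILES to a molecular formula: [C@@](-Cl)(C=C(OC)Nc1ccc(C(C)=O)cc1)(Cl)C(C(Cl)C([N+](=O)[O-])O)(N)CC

C17H22Cl3N3O5

Heavy atoms from the SMILES: 17 C, 3 Cl, 3 N, 5 O.
Implicit hydrogens by atom environment:
  4 × C (aromatic): 1 H each → 4
  4 × C: no H
  3 × C: 3 H each → 9
  3 × C: 1 H each → 3
  3 × Cl: no H
  3 × O: no H
  2 × C (aromatic): no H
  1 × C: 2 H
  1 × N: 2 H
  1 × N: 1 H
  1 × N (charge +1): no H
  1 × O: 1 H
  1 × O (charge -1): no H
  Total hydrogens = 22.
Molecular formula: C17H22Cl3N3O5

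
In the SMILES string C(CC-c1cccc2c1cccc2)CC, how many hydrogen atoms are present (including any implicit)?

Hydrogens are implicit in SMILES; fill each atom to its normal valence:
  7 × C (aromatic): 1 H each → 7
  4 × C: 2 H each → 8
  3 × C (aromatic): no H
  1 × C: 3 H
  Total hydrogens = 18.

18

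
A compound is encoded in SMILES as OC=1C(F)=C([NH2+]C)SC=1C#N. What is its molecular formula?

C6H6FN2OS+

Heavy atoms from the SMILES: 6 C, 1 F, 2 N, 1 O, 1 S.
Implicit hydrogens by atom environment:
  4 × C (aromatic): no H
  1 × C: 3 H
  1 × C: no H
  1 × F: no H
  1 × N (charge +1): 2 H
  1 × N: no H
  1 × O: 1 H
  1 × S (aromatic): no H
  Total hydrogens = 6.
Net charge +1.
Molecular formula: C6H6FN2OS+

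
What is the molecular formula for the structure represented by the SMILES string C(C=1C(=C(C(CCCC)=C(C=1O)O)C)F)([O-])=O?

Heavy atoms from the SMILES: 12 C, 1 F, 4 O.
Implicit hydrogens by atom environment:
  6 × C (aromatic): no H
  3 × C: 2 H each → 6
  2 × C: 3 H each → 6
  2 × O: 1 H each → 2
  1 × C: no H
  1 × F: no H
  1 × O: no H
  1 × O (charge -1): no H
  Total hydrogens = 14.
Net charge -1.
Molecular formula: C12H14FO4-

C12H14FO4-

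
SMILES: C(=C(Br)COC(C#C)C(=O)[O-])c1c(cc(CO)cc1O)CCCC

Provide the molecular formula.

C18H20BrO5-

Heavy atoms from the SMILES: 1 Br, 18 C, 5 O.
Implicit hydrogens by atom environment:
  5 × C: 2 H each → 10
  4 × C (aromatic): no H
  3 × C: 1 H each → 3
  3 × C: no H
  2 × C (aromatic): 1 H each → 2
  2 × O: 1 H each → 2
  2 × O: no H
  1 × Br: no H
  1 × C: 3 H
  1 × O (charge -1): no H
  Total hydrogens = 20.
Net charge -1.
Molecular formula: C18H20BrO5-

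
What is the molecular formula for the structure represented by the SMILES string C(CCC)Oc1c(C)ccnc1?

Heavy atoms from the SMILES: 10 C, 1 N, 1 O.
Implicit hydrogens by atom environment:
  3 × C: 2 H each → 6
  3 × C (aromatic): 1 H each → 3
  2 × C: 3 H each → 6
  2 × C (aromatic): no H
  1 × N (aromatic): no H
  1 × O: no H
  Total hydrogens = 15.
Molecular formula: C10H15NO

C10H15NO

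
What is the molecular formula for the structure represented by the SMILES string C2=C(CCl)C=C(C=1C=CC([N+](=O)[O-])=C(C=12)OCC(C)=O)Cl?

Heavy atoms from the SMILES: 14 C, 2 Cl, 1 N, 4 O.
Implicit hydrogens by atom environment:
  6 × C (aromatic): no H
  4 × C (aromatic): 1 H each → 4
  3 × O: no H
  2 × C: 2 H each → 4
  2 × Cl: no H
  1 × C: 3 H
  1 × C: no H
  1 × N (charge +1): no H
  1 × O (charge -1): no H
  Total hydrogens = 11.
Molecular formula: C14H11Cl2NO4

C14H11Cl2NO4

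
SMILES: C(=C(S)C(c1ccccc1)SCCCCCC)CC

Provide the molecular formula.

Heavy atoms from the SMILES: 17 C, 2 S.
Implicit hydrogens by atom environment:
  6 × C: 2 H each → 12
  5 × C (aromatic): 1 H each → 5
  2 × C: 3 H each → 6
  2 × C: 1 H each → 2
  1 × C: no H
  1 × C (aromatic): no H
  1 × S: 1 H
  1 × S: no H
  Total hydrogens = 26.
Molecular formula: C17H26S2

C17H26S2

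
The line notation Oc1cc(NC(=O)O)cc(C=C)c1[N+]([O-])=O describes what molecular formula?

C9H8N2O5

Heavy atoms from the SMILES: 9 C, 2 N, 5 O.
Implicit hydrogens by atom environment:
  4 × C (aromatic): no H
  2 × C (aromatic): 1 H each → 2
  2 × O: 1 H each → 2
  2 × O: no H
  1 × C: 2 H
  1 × C: 1 H
  1 × C: no H
  1 × N: 1 H
  1 × N (charge +1): no H
  1 × O (charge -1): no H
  Total hydrogens = 8.
Molecular formula: C9H8N2O5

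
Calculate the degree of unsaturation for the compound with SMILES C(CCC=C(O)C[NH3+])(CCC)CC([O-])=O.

Molecular formula from the SMILES: C11H21NO3.
DoU = (2C + 2 + N − H − X)/2 = (2·11 + 2 + 1 − 21 − 0)/2 = 4/2 = 2.
(Structurally: 0 ring(s) + 2 π bond(s) = 2.)

2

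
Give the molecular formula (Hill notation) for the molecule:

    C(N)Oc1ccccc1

Heavy atoms from the SMILES: 7 C, 1 N, 1 O.
Implicit hydrogens by atom environment:
  5 × C (aromatic): 1 H each → 5
  1 × C: 2 H
  1 × C (aromatic): no H
  1 × N: 2 H
  1 × O: no H
  Total hydrogens = 9.
Molecular formula: C7H9NO

C7H9NO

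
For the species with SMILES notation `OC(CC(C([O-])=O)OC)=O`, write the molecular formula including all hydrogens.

C5H7O5-

Heavy atoms from the SMILES: 5 C, 5 O.
Implicit hydrogens by atom environment:
  3 × O: no H
  2 × C: no H
  1 × C: 3 H
  1 × C: 2 H
  1 × C: 1 H
  1 × O: 1 H
  1 × O (charge -1): no H
  Total hydrogens = 7.
Net charge -1.
Molecular formula: C5H7O5-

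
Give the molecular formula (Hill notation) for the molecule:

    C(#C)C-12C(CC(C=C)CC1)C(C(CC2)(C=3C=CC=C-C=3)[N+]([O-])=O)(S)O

C20H23NO3S

Heavy atoms from the SMILES: 20 C, 1 N, 3 O, 1 S.
Implicit hydrogens by atom environment:
  6 × C: 2 H each → 12
  5 × C (aromatic): 1 H each → 5
  4 × C: 1 H each → 4
  4 × C: no H
  1 × C (aromatic): no H
  1 × N (charge +1): no H
  1 × O: 1 H
  1 × O: no H
  1 × O (charge -1): no H
  1 × S: 1 H
  Total hydrogens = 23.
Molecular formula: C20H23NO3S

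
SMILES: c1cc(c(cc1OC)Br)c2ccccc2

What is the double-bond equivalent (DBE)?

Molecular formula from the SMILES: C13H11BrO.
DoU = (2C + 2 + N − H − X)/2 = (2·13 + 2 + 0 − 11 − 1)/2 = 16/2 = 8.
(Structurally: 2 ring(s) + 6 π bond(s) = 8.)

8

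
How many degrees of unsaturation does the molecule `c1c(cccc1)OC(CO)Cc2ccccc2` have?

Molecular formula from the SMILES: C15H16O2.
DoU = (2C + 2 + N − H − X)/2 = (2·15 + 2 + 0 − 16 − 0)/2 = 16/2 = 8.
(Structurally: 2 ring(s) + 6 π bond(s) = 8.)

8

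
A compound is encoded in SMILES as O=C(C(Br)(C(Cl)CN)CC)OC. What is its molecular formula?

C7H13BrClNO2

Heavy atoms from the SMILES: 1 Br, 7 C, 1 Cl, 1 N, 2 O.
Implicit hydrogens by atom environment:
  2 × C: 3 H each → 6
  2 × C: 2 H each → 4
  2 × C: no H
  2 × O: no H
  1 × Br: no H
  1 × C: 1 H
  1 × Cl: no H
  1 × N: 2 H
  Total hydrogens = 13.
Molecular formula: C7H13BrClNO2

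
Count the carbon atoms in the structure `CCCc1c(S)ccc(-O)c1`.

9

The symbol for carbon appears 9 times in the SMILES. Lowercase c denotes aromatic carbon and counts toward C.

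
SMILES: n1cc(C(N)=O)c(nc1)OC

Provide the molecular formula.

Heavy atoms from the SMILES: 6 C, 3 N, 2 O.
Implicit hydrogens by atom environment:
  2 × C (aromatic): 1 H each → 2
  2 × C (aromatic): no H
  2 × N (aromatic): no H
  2 × O: no H
  1 × C: 3 H
  1 × C: no H
  1 × N: 2 H
  Total hydrogens = 7.
Molecular formula: C6H7N3O2

C6H7N3O2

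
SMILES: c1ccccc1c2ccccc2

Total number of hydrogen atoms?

Hydrogens are implicit in SMILES; fill each atom to its normal valence:
  10 × C (aromatic): 1 H each → 10
  2 × C (aromatic): no H
  Total hydrogens = 10.

10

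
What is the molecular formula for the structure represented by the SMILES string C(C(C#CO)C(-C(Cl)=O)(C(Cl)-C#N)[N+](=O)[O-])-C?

C9H8Cl2N2O4

Heavy atoms from the SMILES: 9 C, 2 Cl, 2 N, 4 O.
Implicit hydrogens by atom environment:
  5 × C: no H
  2 × C: 1 H each → 2
  2 × Cl: no H
  2 × O: no H
  1 × C: 3 H
  1 × C: 2 H
  1 × N: no H
  1 × N (charge +1): no H
  1 × O: 1 H
  1 × O (charge -1): no H
  Total hydrogens = 8.
Molecular formula: C9H8Cl2N2O4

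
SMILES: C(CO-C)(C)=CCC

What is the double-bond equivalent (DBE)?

Molecular formula from the SMILES: C7H14O.
DoU = (2C + 2 + N − H − X)/2 = (2·7 + 2 + 0 − 14 − 0)/2 = 2/2 = 1.
(Structurally: 0 ring(s) + 1 π bond(s) = 1.)

1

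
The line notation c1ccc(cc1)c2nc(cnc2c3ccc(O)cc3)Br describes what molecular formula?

C16H11BrN2O

Heavy atoms from the SMILES: 1 Br, 16 C, 2 N, 1 O.
Implicit hydrogens by atom environment:
  10 × C (aromatic): 1 H each → 10
  6 × C (aromatic): no H
  2 × N (aromatic): no H
  1 × Br: no H
  1 × O: 1 H
  Total hydrogens = 11.
Molecular formula: C16H11BrN2O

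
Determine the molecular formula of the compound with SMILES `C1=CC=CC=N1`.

Heavy atoms from the SMILES: 5 C, 1 N.
Implicit hydrogens by atom environment:
  5 × C (aromatic): 1 H each → 5
  1 × N (aromatic): no H
  Total hydrogens = 5.
Molecular formula: C5H5N

C5H5N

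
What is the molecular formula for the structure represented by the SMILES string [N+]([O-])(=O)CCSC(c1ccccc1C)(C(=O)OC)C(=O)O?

C13H15NO6S

Heavy atoms from the SMILES: 13 C, 1 N, 6 O, 1 S.
Implicit hydrogens by atom environment:
  4 × C (aromatic): 1 H each → 4
  4 × O: no H
  3 × C: no H
  2 × C: 3 H each → 6
  2 × C: 2 H each → 4
  2 × C (aromatic): no H
  1 × N (charge +1): no H
  1 × O: 1 H
  1 × O (charge -1): no H
  1 × S: no H
  Total hydrogens = 15.
Molecular formula: C13H15NO6S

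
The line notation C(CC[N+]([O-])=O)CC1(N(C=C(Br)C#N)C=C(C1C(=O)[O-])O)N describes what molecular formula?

C12H14BrN4O5-

Heavy atoms from the SMILES: 1 Br, 12 C, 4 N, 5 O.
Implicit hydrogens by atom environment:
  5 × C: no H
  4 × C: 2 H each → 8
  3 × C: 1 H each → 3
  2 × N: no H
  2 × O: no H
  2 × O (charge -1): no H
  1 × Br: no H
  1 × N: 2 H
  1 × N (charge +1): no H
  1 × O: 1 H
  Total hydrogens = 14.
Net charge -1.
Molecular formula: C12H14BrN4O5-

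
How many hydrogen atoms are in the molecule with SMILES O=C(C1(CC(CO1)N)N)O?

Hydrogens are implicit in SMILES; fill each atom to its normal valence:
  2 × C: 2 H each → 4
  2 × C: no H
  2 × N: 2 H each → 4
  2 × O: no H
  1 × C: 1 H
  1 × O: 1 H
  Total hydrogens = 10.

10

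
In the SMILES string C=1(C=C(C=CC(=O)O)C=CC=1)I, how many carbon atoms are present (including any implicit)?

9

The symbol for carbon appears 9 times in the SMILES.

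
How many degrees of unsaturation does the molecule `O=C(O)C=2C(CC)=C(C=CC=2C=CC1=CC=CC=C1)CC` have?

10

Molecular formula from the SMILES: C19H20O2.
DoU = (2C + 2 + N − H − X)/2 = (2·19 + 2 + 0 − 20 − 0)/2 = 20/2 = 10.
(Structurally: 2 ring(s) + 8 π bond(s) = 10.)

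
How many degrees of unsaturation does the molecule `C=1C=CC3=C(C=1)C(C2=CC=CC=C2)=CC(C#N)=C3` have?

Molecular formula from the SMILES: C17H11N.
DoU = (2C + 2 + N − H − X)/2 = (2·17 + 2 + 1 − 11 − 0)/2 = 26/2 = 13.
(Structurally: 3 ring(s) + 10 π bond(s) = 13.)

13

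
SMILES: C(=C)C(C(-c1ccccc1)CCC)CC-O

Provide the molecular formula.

C15H22O

Heavy atoms from the SMILES: 15 C, 1 O.
Implicit hydrogens by atom environment:
  5 × C: 2 H each → 10
  5 × C (aromatic): 1 H each → 5
  3 × C: 1 H each → 3
  1 × C: 3 H
  1 × C (aromatic): no H
  1 × O: 1 H
  Total hydrogens = 22.
Molecular formula: C15H22O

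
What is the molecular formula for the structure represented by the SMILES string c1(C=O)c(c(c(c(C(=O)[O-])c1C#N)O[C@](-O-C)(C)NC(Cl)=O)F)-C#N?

Heavy atoms from the SMILES: 14 C, 1 Cl, 1 F, 3 N, 6 O.
Implicit hydrogens by atom environment:
  6 × C (aromatic): no H
  5 × C: no H
  5 × O: no H
  2 × C: 3 H each → 6
  2 × N: no H
  1 × C: 1 H
  1 × Cl: no H
  1 × F: no H
  1 × N: 1 H
  1 × O (charge -1): no H
  Total hydrogens = 8.
Net charge -1.
Molecular formula: C14H8ClFN3O6-

C14H8ClFN3O6-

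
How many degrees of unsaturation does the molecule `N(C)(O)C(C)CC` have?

0

Molecular formula from the SMILES: C5H13NO.
DoU = (2C + 2 + N − H − X)/2 = (2·5 + 2 + 1 − 13 − 0)/2 = 0/2 = 0.
(Structurally: 0 ring(s) + 0 π bond(s) = 0.)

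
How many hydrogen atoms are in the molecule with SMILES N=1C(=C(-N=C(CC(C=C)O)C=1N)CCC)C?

19

Hydrogens are implicit in SMILES; fill each atom to its normal valence:
  4 × C: 2 H each → 8
  4 × C (aromatic): no H
  2 × C: 3 H each → 6
  2 × C: 1 H each → 2
  2 × N (aromatic): no H
  1 × N: 2 H
  1 × O: 1 H
  Total hydrogens = 19.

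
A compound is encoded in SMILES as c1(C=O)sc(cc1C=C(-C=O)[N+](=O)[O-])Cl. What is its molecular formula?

Heavy atoms from the SMILES: 8 C, 1 Cl, 1 N, 4 O, 1 S.
Implicit hydrogens by atom environment:
  3 × C: 1 H each → 3
  3 × C (aromatic): no H
  3 × O: no H
  1 × C (aromatic): 1 H
  1 × C: no H
  1 × Cl: no H
  1 × N (charge +1): no H
  1 × O (charge -1): no H
  1 × S (aromatic): no H
  Total hydrogens = 4.
Molecular formula: C8H4ClNO4S

C8H4ClNO4S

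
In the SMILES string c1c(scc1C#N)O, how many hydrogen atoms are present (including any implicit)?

Hydrogens are implicit in SMILES; fill each atom to its normal valence:
  2 × C (aromatic): 1 H each → 2
  2 × C (aromatic): no H
  1 × C: no H
  1 × N: no H
  1 × O: 1 H
  1 × S (aromatic): no H
  Total hydrogens = 3.

3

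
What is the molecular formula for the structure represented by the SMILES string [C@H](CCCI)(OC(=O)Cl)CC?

Heavy atoms from the SMILES: 7 C, 1 Cl, 1 I, 2 O.
Implicit hydrogens by atom environment:
  4 × C: 2 H each → 8
  2 × O: no H
  1 × C: 3 H
  1 × C: 1 H
  1 × C: no H
  1 × Cl: no H
  1 × I: no H
  Total hydrogens = 12.
Molecular formula: C7H12ClIO2

C7H12ClIO2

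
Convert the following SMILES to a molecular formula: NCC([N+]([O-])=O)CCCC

C6H14N2O2

Heavy atoms from the SMILES: 6 C, 2 N, 2 O.
Implicit hydrogens by atom environment:
  4 × C: 2 H each → 8
  1 × C: 3 H
  1 × C: 1 H
  1 × N: 2 H
  1 × N (charge +1): no H
  1 × O: no H
  1 × O (charge -1): no H
  Total hydrogens = 14.
Molecular formula: C6H14N2O2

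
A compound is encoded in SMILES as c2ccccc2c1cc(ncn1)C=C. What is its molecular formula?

Heavy atoms from the SMILES: 12 C, 2 N.
Implicit hydrogens by atom environment:
  7 × C (aromatic): 1 H each → 7
  3 × C (aromatic): no H
  2 × N (aromatic): no H
  1 × C: 2 H
  1 × C: 1 H
  Total hydrogens = 10.
Molecular formula: C12H10N2

C12H10N2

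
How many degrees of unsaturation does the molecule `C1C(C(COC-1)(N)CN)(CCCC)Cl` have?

1

Molecular formula from the SMILES: C10H21ClN2O.
DoU = (2C + 2 + N − H − X)/2 = (2·10 + 2 + 2 − 21 − 1)/2 = 2/2 = 1.
(Structurally: 1 ring(s) + 0 π bond(s) = 1.)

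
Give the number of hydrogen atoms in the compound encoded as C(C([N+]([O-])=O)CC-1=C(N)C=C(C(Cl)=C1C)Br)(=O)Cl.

Hydrogens are implicit in SMILES; fill each atom to its normal valence:
  5 × C (aromatic): no H
  2 × Cl: no H
  2 × O: no H
  1 × Br: no H
  1 × C: 3 H
  1 × C: 2 H
  1 × C (aromatic): 1 H
  1 × C: 1 H
  1 × C: no H
  1 × N: 2 H
  1 × N (charge +1): no H
  1 × O (charge -1): no H
  Total hydrogens = 9.

9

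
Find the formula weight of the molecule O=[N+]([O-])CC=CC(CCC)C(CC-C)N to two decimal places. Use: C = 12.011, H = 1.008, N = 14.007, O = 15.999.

214.31

Molecular formula: C11H22N2O2.
M = 11×12.011 + 22×1.008 + 2×14.007 + 2×15.999 = 214.31 g/mol.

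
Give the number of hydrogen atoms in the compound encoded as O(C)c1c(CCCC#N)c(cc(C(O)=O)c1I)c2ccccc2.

16

Hydrogens are implicit in SMILES; fill each atom to its normal valence:
  6 × C (aromatic): 1 H each → 6
  6 × C (aromatic): no H
  3 × C: 2 H each → 6
  2 × C: no H
  2 × O: no H
  1 × C: 3 H
  1 × I: no H
  1 × N: no H
  1 × O: 1 H
  Total hydrogens = 16.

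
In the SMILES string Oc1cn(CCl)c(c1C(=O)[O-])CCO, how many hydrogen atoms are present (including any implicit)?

Hydrogens are implicit in SMILES; fill each atom to its normal valence:
  3 × C: 2 H each → 6
  3 × C (aromatic): no H
  2 × O: 1 H each → 2
  1 × C (aromatic): 1 H
  1 × C: no H
  1 × Cl: no H
  1 × N (aromatic): no H
  1 × O: no H
  1 × O (charge -1): no H
  Total hydrogens = 9.

9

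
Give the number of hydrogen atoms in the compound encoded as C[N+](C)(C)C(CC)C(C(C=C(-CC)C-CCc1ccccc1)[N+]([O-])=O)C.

Hydrogens are implicit in SMILES; fill each atom to its normal valence:
  6 × C: 3 H each → 18
  5 × C: 2 H each → 10
  5 × C (aromatic): 1 H each → 5
  4 × C: 1 H each → 4
  2 × N (charge +1): no H
  1 × C: no H
  1 × C (aromatic): no H
  1 × O: no H
  1 × O (charge -1): no H
  Total hydrogens = 37.

37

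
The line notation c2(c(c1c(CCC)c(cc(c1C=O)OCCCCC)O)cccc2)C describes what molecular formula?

C22H28O3

Heavy atoms from the SMILES: 22 C, 3 O.
Implicit hydrogens by atom environment:
  7 × C (aromatic): no H
  6 × C: 2 H each → 12
  5 × C (aromatic): 1 H each → 5
  3 × C: 3 H each → 9
  2 × O: no H
  1 × C: 1 H
  1 × O: 1 H
  Total hydrogens = 28.
Molecular formula: C22H28O3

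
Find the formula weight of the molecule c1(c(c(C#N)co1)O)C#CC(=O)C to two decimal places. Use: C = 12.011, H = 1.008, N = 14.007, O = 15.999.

Molecular formula: C9H5NO3.
M = 9×12.011 + 5×1.008 + 1×14.007 + 3×15.999 = 175.14 g/mol.

175.14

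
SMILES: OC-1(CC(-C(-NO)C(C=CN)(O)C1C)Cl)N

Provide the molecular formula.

Heavy atoms from the SMILES: 9 C, 1 Cl, 3 N, 3 O.
Implicit hydrogens by atom environment:
  5 × C: 1 H each → 5
  3 × O: 1 H each → 3
  2 × C: no H
  2 × N: 2 H each → 4
  1 × C: 3 H
  1 × C: 2 H
  1 × Cl: no H
  1 × N: 1 H
  Total hydrogens = 18.
Molecular formula: C9H18ClN3O3

C9H18ClN3O3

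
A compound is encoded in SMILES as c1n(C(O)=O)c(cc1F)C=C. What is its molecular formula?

C7H6FNO2

Heavy atoms from the SMILES: 7 C, 1 F, 1 N, 2 O.
Implicit hydrogens by atom environment:
  2 × C (aromatic): 1 H each → 2
  2 × C (aromatic): no H
  1 × C: 2 H
  1 × C: 1 H
  1 × C: no H
  1 × F: no H
  1 × N (aromatic): no H
  1 × O: 1 H
  1 × O: no H
  Total hydrogens = 6.
Molecular formula: C7H6FNO2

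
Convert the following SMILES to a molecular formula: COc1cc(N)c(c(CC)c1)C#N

C10H12N2O

Heavy atoms from the SMILES: 10 C, 2 N, 1 O.
Implicit hydrogens by atom environment:
  4 × C (aromatic): no H
  2 × C: 3 H each → 6
  2 × C (aromatic): 1 H each → 2
  1 × C: 2 H
  1 × C: no H
  1 × N: 2 H
  1 × N: no H
  1 × O: no H
  Total hydrogens = 12.
Molecular formula: C10H12N2O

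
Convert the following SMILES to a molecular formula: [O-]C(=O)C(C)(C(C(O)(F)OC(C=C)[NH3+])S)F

Heavy atoms from the SMILES: 8 C, 2 F, 1 N, 4 O, 1 S.
Implicit hydrogens by atom environment:
  3 × C: 1 H each → 3
  3 × C: no H
  2 × F: no H
  2 × O: no H
  1 × C: 3 H
  1 × C: 2 H
  1 × N (charge +1): 3 H
  1 × O: 1 H
  1 × O (charge -1): no H
  1 × S: 1 H
  Total hydrogens = 13.
Molecular formula: C8H13F2NO4S

C8H13F2NO4S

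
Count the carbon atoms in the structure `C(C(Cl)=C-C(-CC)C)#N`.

The symbol for carbon appears 7 times in the SMILES. (Cl is a single chlorine, not C + l.)

7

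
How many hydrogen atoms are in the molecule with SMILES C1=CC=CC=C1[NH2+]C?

Hydrogens are implicit in SMILES; fill each atom to its normal valence:
  5 × C (aromatic): 1 H each → 5
  1 × C: 3 H
  1 × C (aromatic): no H
  1 × N (charge +1): 2 H
  Total hydrogens = 10.

10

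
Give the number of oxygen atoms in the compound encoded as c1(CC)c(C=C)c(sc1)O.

1

The symbol for oxygen appears 1 time in the SMILES.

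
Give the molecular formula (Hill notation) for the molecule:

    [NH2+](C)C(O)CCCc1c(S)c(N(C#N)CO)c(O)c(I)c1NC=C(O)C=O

C16H22IN4O5S+

Heavy atoms from the SMILES: 16 C, 1 I, 4 N, 5 O, 1 S.
Implicit hydrogens by atom environment:
  6 × C (aromatic): no H
  4 × C: 2 H each → 8
  4 × O: 1 H each → 4
  3 × C: 1 H each → 3
  2 × C: no H
  2 × N: no H
  1 × C: 3 H
  1 × I: no H
  1 × N (charge +1): 2 H
  1 × N: 1 H
  1 × O: no H
  1 × S: 1 H
  Total hydrogens = 22.
Net charge +1.
Molecular formula: C16H22IN4O5S+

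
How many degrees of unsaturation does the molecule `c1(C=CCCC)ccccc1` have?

5

Molecular formula from the SMILES: C11H14.
DoU = (2C + 2 + N − H − X)/2 = (2·11 + 2 + 0 − 14 − 0)/2 = 10/2 = 5.
(Structurally: 1 ring(s) + 4 π bond(s) = 5.)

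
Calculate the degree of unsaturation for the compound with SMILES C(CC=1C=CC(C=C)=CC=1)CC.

5

Molecular formula from the SMILES: C12H16.
DoU = (2C + 2 + N − H − X)/2 = (2·12 + 2 + 0 − 16 − 0)/2 = 10/2 = 5.
(Structurally: 1 ring(s) + 4 π bond(s) = 5.)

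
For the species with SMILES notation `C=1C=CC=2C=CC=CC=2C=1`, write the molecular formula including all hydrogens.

C10H8

Heavy atoms from the SMILES: 10 C.
Implicit hydrogens by atom environment:
  8 × C (aromatic): 1 H each → 8
  2 × C (aromatic): no H
  Total hydrogens = 8.
Molecular formula: C10H8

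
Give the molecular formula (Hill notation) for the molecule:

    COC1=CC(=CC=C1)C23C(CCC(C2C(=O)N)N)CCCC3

Heavy atoms from the SMILES: 18 C, 2 N, 2 O.
Implicit hydrogens by atom environment:
  6 × C: 2 H each → 12
  4 × C (aromatic): 1 H each → 4
  3 × C: 1 H each → 3
  2 × C: no H
  2 × C (aromatic): no H
  2 × N: 2 H each → 4
  2 × O: no H
  1 × C: 3 H
  Total hydrogens = 26.
Molecular formula: C18H26N2O2

C18H26N2O2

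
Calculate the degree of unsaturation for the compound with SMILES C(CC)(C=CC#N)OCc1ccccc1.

7

Molecular formula from the SMILES: C13H15NO.
DoU = (2C + 2 + N − H − X)/2 = (2·13 + 2 + 1 − 15 − 0)/2 = 14/2 = 7.
(Structurally: 1 ring(s) + 6 π bond(s) = 7.)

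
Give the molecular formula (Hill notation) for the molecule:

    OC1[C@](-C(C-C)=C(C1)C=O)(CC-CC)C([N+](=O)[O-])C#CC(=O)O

C16H21NO6

Heavy atoms from the SMILES: 16 C, 1 N, 6 O.
Implicit hydrogens by atom environment:
  6 × C: no H
  5 × C: 2 H each → 10
  3 × C: 1 H each → 3
  3 × O: no H
  2 × C: 3 H each → 6
  2 × O: 1 H each → 2
  1 × N (charge +1): no H
  1 × O (charge -1): no H
  Total hydrogens = 21.
Molecular formula: C16H21NO6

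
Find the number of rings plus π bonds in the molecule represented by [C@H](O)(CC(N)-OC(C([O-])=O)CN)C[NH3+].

1

Molecular formula from the SMILES: C7H17N3O4.
DoU = (2C + 2 + N − H − X)/2 = (2·7 + 2 + 3 − 17 − 0)/2 = 2/2 = 1.
(Structurally: 0 ring(s) + 1 π bond(s) = 1.)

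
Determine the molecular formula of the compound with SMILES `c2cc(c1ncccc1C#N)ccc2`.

C12H8N2

Heavy atoms from the SMILES: 12 C, 2 N.
Implicit hydrogens by atom environment:
  8 × C (aromatic): 1 H each → 8
  3 × C (aromatic): no H
  1 × C: no H
  1 × N (aromatic): no H
  1 × N: no H
  Total hydrogens = 8.
Molecular formula: C12H8N2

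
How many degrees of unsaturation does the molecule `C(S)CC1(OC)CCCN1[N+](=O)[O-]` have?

Molecular formula from the SMILES: C7H14N2O3S.
DoU = (2C + 2 + N − H − X)/2 = (2·7 + 2 + 2 − 14 − 0)/2 = 4/2 = 2.
(Structurally: 1 ring(s) + 1 π bond(s) = 2.)

2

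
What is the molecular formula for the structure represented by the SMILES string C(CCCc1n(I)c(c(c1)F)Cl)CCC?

C11H16ClFIN

Heavy atoms from the SMILES: 11 C, 1 Cl, 1 F, 1 I, 1 N.
Implicit hydrogens by atom environment:
  6 × C: 2 H each → 12
  3 × C (aromatic): no H
  1 × C: 3 H
  1 × C (aromatic): 1 H
  1 × Cl: no H
  1 × F: no H
  1 × I: no H
  1 × N (aromatic): no H
  Total hydrogens = 16.
Molecular formula: C11H16ClFIN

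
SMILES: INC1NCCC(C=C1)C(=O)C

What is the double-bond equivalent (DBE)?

3

Molecular formula from the SMILES: C8H13IN2O.
DoU = (2C + 2 + N − H − X)/2 = (2·8 + 2 + 2 − 13 − 1)/2 = 6/2 = 3.
(Structurally: 1 ring(s) + 2 π bond(s) = 3.)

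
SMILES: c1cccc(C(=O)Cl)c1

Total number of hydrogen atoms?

Hydrogens are implicit in SMILES; fill each atom to its normal valence:
  5 × C (aromatic): 1 H each → 5
  1 × C (aromatic): no H
  1 × C: no H
  1 × Cl: no H
  1 × O: no H
  Total hydrogens = 5.

5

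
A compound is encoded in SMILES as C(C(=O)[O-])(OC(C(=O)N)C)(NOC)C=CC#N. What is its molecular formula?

Heavy atoms from the SMILES: 9 C, 3 N, 5 O.
Implicit hydrogens by atom environment:
  4 × C: no H
  4 × O: no H
  3 × C: 1 H each → 3
  2 × C: 3 H each → 6
  1 × N: 2 H
  1 × N: 1 H
  1 × N: no H
  1 × O (charge -1): no H
  Total hydrogens = 12.
Net charge -1.
Molecular formula: C9H12N3O5-

C9H12N3O5-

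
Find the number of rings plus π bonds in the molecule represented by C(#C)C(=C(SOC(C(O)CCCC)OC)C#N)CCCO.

Molecular formula from the SMILES: C15H23NO4S.
DoU = (2C + 2 + N − H − X)/2 = (2·15 + 2 + 1 − 23 − 0)/2 = 10/2 = 5.
(Structurally: 0 ring(s) + 5 π bond(s) = 5.)

5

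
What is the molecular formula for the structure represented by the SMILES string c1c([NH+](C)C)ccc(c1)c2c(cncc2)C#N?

Heavy atoms from the SMILES: 14 C, 3 N.
Implicit hydrogens by atom environment:
  7 × C (aromatic): 1 H each → 7
  4 × C (aromatic): no H
  2 × C: 3 H each → 6
  1 × C: no H
  1 × N (charge +1): 1 H
  1 × N (aromatic): no H
  1 × N: no H
  Total hydrogens = 14.
Net charge +1.
Molecular formula: C14H14N3+

C14H14N3+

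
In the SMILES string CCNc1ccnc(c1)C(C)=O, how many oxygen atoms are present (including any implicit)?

The symbol for oxygen appears 1 time in the SMILES.

1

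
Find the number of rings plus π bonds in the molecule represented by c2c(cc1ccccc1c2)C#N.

Molecular formula from the SMILES: C11H7N.
DoU = (2C + 2 + N − H − X)/2 = (2·11 + 2 + 1 − 7 − 0)/2 = 18/2 = 9.
(Structurally: 2 ring(s) + 7 π bond(s) = 9.)

9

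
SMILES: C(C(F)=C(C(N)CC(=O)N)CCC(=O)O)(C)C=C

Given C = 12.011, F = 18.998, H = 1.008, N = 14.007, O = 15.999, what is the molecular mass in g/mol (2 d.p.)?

258.29

Molecular formula: C12H19FN2O3.
M = 12×12.011 + 1×18.998 + 19×1.008 + 2×14.007 + 3×15.999 = 258.29 g/mol.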